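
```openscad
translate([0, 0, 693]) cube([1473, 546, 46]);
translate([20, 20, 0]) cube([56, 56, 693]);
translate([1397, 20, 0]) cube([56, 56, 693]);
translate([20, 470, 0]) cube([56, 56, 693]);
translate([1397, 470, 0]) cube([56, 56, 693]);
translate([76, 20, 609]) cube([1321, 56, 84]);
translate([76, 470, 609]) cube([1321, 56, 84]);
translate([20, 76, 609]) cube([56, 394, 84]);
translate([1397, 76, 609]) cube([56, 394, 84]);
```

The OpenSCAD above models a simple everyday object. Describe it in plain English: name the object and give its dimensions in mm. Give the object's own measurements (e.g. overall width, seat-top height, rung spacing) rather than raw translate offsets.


A rectangular dining table. The top is 1473×546×46 mm with its upper surface at z = 739 mm. It stands on four 56×56 mm square legs, each inset 20 mm from the nearest pair of top edges, running from the floor to the underside of the top. Four apron rails, 56 mm thick and 84 mm tall, run between adjacent legs with their top edges flush with the underside of the top and their outer faces flush with the legs' outer faces.


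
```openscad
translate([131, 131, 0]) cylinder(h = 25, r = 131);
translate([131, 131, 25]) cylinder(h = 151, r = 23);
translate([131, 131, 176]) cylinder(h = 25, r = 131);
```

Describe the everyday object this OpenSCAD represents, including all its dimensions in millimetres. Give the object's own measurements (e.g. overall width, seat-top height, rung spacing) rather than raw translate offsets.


A spool: two coaxial disc flanges of radius 131 mm and thickness 25 mm, joined by a core cylinder of radius 23 mm and height 151 mm. The lower flange rests on z = 0 and the three cylinders share a vertical axis.


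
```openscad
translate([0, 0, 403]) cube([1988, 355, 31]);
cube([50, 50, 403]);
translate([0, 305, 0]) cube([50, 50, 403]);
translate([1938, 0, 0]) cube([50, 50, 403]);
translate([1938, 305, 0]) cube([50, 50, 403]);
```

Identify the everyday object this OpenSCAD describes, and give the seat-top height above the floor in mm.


A bench. The seat-top height is 434 mm.

A long slab on four corner posts — a bench. The slab sits at z = 403 with thickness 31, so the top is 403 + 31 = 434 mm.


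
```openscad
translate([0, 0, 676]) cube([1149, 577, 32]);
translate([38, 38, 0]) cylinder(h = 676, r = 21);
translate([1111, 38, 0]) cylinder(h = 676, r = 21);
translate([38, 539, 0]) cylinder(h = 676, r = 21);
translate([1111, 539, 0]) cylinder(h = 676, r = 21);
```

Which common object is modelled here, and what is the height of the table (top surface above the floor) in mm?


A table. The table height is 708 mm.

A 1149×577×32 slab sits at z = 676 on four Ø42 mm round legs — a table. The top surface is at 676 + 32 = 708 mm.


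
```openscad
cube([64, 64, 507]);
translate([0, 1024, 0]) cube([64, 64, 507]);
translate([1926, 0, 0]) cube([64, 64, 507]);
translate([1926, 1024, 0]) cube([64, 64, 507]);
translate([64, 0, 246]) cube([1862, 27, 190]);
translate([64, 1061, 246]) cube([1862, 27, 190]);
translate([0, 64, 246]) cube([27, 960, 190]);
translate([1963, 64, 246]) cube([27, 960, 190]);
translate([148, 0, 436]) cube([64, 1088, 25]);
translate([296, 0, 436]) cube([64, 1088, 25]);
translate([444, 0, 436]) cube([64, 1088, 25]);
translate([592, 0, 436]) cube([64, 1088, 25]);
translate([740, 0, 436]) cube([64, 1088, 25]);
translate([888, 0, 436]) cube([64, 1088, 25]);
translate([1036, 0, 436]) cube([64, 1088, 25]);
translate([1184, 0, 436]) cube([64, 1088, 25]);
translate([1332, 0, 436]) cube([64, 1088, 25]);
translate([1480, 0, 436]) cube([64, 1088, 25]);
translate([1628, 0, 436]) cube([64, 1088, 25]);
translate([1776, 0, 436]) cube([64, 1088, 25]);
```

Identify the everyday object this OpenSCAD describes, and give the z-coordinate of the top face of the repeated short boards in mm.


A bed frame. The slat-top height is 461 mm.

Four posts, four rails, and a row of slats — a bed frame. Slats sit on the rails at z = 246 + 190 = 436; with slat thickness 25, the top is 461 mm.


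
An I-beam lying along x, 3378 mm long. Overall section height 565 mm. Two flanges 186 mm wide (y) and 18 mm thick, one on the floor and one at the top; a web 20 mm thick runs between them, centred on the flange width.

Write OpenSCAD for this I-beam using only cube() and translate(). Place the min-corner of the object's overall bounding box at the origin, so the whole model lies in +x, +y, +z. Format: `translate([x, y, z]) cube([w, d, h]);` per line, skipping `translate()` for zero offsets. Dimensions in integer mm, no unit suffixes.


cube([3378, 186, 18]);
translate([0, 83, 18]) cube([3378, 20, 529]);
translate([0, 0, 547]) cube([3378, 186, 18]);


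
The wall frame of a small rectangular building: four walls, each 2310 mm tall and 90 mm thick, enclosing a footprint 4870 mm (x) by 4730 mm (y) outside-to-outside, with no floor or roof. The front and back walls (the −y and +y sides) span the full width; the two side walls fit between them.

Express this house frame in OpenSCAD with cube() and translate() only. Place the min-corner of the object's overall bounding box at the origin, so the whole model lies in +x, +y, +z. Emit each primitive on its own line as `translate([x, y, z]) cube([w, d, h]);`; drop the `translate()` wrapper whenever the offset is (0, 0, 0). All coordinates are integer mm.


cube([4870, 90, 2310]);
translate([0, 4640, 0]) cube([4870, 90, 2310]);
translate([0, 90, 0]) cube([90, 4550, 2310]);
translate([4780, 90, 0]) cube([90, 4550, 2310]);


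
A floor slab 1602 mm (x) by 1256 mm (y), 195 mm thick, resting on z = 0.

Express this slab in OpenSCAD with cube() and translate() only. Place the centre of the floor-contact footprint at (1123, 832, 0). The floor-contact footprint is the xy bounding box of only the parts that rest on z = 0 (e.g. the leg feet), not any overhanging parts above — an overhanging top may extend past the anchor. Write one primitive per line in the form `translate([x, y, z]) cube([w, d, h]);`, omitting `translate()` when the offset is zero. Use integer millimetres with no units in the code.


translate([322, 204, 0]) cube([1602, 1256, 195]);


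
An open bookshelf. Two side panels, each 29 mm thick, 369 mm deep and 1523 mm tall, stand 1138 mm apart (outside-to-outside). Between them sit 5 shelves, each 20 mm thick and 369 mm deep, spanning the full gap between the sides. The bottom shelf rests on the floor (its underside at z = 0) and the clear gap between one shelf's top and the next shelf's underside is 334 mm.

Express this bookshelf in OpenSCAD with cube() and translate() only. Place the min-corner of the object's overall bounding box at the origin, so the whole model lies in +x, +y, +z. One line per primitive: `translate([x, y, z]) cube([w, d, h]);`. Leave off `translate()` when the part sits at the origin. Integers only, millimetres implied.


cube([29, 369, 1523]);
translate([1109, 0, 0]) cube([29, 369, 1523]);
translate([29, 0, 0]) cube([1080, 369, 20]);
translate([29, 0, 354]) cube([1080, 369, 20]);
translate([29, 0, 708]) cube([1080, 369, 20]);
translate([29, 0, 1062]) cube([1080, 369, 20]);
translate([29, 0, 1416]) cube([1080, 369, 20]);


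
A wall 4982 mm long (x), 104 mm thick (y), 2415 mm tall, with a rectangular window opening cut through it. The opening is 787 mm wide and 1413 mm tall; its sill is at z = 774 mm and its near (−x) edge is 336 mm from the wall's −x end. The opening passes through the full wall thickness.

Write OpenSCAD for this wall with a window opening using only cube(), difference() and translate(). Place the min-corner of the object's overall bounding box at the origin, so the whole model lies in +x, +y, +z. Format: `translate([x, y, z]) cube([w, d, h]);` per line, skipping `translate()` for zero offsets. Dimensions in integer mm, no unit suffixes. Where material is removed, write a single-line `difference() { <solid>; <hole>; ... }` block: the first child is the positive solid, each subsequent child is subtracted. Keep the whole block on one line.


difference() { cube([4982, 104, 2415]); translate([336, 0, 774]) cube([787, 104, 1413]); }


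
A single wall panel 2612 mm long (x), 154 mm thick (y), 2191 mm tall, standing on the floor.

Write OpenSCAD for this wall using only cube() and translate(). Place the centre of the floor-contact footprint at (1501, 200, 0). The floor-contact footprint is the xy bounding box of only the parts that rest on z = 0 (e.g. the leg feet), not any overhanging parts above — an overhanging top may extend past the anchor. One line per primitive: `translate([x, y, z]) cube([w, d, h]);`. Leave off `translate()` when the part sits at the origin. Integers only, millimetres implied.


translate([195, 123, 0]) cube([2612, 154, 2191]);


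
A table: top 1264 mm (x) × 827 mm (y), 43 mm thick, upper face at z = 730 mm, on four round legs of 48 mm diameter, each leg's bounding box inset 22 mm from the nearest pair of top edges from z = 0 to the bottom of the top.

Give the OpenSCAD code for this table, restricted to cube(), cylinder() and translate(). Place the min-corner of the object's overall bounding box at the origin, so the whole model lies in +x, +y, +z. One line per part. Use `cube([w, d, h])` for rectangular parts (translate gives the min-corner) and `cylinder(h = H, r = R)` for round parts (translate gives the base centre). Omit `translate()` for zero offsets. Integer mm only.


translate([0, 0, 687]) cube([1264, 827, 43]);
translate([46, 46, 0]) cylinder(h = 687, r = 24);
translate([1218, 46, 0]) cylinder(h = 687, r = 24);
translate([46, 781, 0]) cylinder(h = 687, r = 24);
translate([1218, 781, 0]) cylinder(h = 687, r = 24);


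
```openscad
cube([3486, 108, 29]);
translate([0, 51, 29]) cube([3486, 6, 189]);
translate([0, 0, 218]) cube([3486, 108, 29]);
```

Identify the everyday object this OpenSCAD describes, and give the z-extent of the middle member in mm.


An I-beam. The web height is 189 mm.

Two wide flanges with a thin centred web — an I-beam. Overall 247 mm minus two 29 mm flanges gives a web of 247 − 2·29 = 189 mm.


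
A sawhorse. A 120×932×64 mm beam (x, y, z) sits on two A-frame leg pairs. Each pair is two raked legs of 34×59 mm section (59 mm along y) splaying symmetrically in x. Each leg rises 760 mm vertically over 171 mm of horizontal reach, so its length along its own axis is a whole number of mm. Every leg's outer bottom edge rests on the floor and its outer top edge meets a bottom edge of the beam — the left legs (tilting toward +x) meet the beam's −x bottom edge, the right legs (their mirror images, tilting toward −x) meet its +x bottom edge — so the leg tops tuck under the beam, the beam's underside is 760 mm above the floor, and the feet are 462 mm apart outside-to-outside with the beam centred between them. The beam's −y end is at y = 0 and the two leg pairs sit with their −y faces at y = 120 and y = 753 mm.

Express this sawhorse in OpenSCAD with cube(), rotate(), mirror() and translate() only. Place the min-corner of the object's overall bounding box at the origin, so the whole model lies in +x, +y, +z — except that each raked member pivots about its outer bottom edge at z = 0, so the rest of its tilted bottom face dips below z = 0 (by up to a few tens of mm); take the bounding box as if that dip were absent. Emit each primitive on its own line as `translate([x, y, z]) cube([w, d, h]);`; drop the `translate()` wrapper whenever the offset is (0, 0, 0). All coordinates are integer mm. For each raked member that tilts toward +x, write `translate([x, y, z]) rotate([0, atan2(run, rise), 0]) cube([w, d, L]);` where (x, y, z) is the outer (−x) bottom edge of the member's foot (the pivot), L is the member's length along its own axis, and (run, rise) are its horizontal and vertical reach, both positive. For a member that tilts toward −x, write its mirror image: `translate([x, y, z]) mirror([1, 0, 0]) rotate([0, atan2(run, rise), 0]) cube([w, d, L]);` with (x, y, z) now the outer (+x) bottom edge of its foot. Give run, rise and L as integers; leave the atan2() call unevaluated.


translate([171, 0, 760]) cube([120, 932, 64]);
translate([0, 120, 0]) rotate([0, atan2(171, 760), 0]) cube([34, 59, 779]);
translate([462, 120, 0]) mirror([1, 0, 0]) rotate([0, atan2(171, 760), 0]) cube([34, 59, 779]);
translate([0, 753, 0]) rotate([0, atan2(171, 760), 0]) cube([34, 59, 779]);
translate([462, 753, 0]) mirror([1, 0, 0]) rotate([0, atan2(171, 760), 0]) cube([34, 59, 779]);


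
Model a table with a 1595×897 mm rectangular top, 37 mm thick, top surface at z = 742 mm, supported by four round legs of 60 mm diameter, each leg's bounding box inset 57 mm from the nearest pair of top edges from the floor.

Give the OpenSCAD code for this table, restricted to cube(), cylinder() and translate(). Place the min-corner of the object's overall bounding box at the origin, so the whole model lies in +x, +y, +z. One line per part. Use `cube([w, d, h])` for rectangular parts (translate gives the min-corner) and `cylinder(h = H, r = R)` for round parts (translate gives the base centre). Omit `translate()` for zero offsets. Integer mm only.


// leg_h = 742 - 37 = 705
translate([0, 0, 705]) cube([1595, 897, 37]);
translate([87, 87, 0]) cylinder(h = 705, r = 30);
translate([1508, 87, 0]) cylinder(h = 705, r = 30);
translate([87, 810, 0]) cylinder(h = 705, r = 30);
translate([1508, 810, 0]) cylinder(h = 705, r = 30);


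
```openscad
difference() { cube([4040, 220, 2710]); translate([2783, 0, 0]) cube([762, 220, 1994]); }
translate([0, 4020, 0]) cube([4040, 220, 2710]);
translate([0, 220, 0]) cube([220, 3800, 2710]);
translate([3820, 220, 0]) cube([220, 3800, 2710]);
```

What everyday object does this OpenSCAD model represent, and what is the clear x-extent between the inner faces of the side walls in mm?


A single room. The interior width is 3600 mm.

Four walls enclosing a rectangle with a door in the front wall — a room. Outside width 4040 minus two 220 mm walls gives 3600 mm.


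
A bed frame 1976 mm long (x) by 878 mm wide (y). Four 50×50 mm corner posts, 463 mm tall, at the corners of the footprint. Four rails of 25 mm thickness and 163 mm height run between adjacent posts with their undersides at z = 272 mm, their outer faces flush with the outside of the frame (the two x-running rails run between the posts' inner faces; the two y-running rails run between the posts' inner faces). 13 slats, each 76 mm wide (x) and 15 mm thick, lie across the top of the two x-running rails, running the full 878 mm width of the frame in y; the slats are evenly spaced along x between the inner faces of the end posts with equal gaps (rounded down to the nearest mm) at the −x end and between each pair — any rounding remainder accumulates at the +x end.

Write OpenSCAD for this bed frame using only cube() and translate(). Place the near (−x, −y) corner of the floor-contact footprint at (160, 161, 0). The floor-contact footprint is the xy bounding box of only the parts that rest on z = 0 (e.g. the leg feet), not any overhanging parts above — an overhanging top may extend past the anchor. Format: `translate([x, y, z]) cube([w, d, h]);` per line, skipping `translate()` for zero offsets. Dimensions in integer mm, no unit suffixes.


translate([160, 161, 0]) cube([50, 50, 463]);
translate([160, 989, 0]) cube([50, 50, 463]);
translate([2086, 161, 0]) cube([50, 50, 463]);
translate([2086, 989, 0]) cube([50, 50, 463]);
translate([210, 161, 272]) cube([1876, 25, 163]);
translate([210, 1014, 272]) cube([1876, 25, 163]);
translate([160, 211, 272]) cube([25, 778, 163]);
translate([2111, 211, 272]) cube([25, 778, 163]);
translate([273, 161, 435]) cube([76, 878, 15]);
translate([412, 161, 435]) cube([76, 878, 15]);
translate([551, 161, 435]) cube([76, 878, 15]);
translate([690, 161, 435]) cube([76, 878, 15]);
translate([829, 161, 435]) cube([76, 878, 15]);
translate([968, 161, 435]) cube([76, 878, 15]);
translate([1107, 161, 435]) cube([76, 878, 15]);
translate([1246, 161, 435]) cube([76, 878, 15]);
translate([1385, 161, 435]) cube([76, 878, 15]);
translate([1524, 161, 435]) cube([76, 878, 15]);
translate([1663, 161, 435]) cube([76, 878, 15]);
translate([1802, 161, 435]) cube([76, 878, 15]);
translate([1941, 161, 435]) cube([76, 878, 15]);


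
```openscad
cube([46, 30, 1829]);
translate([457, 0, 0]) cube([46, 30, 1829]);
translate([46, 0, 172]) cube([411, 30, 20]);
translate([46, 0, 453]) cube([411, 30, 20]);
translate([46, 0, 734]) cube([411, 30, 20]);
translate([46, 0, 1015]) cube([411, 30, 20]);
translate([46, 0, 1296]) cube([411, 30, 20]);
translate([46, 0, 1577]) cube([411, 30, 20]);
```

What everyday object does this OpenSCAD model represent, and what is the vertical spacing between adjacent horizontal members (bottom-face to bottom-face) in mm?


A ladder. The rung spacing is 281 mm.

Two tall 46×30 posts with 6 short bars between them — a ladder. Adjacent rungs sit at z = 172 and z = 453, so the spacing is 453 − 172 = 281 mm.


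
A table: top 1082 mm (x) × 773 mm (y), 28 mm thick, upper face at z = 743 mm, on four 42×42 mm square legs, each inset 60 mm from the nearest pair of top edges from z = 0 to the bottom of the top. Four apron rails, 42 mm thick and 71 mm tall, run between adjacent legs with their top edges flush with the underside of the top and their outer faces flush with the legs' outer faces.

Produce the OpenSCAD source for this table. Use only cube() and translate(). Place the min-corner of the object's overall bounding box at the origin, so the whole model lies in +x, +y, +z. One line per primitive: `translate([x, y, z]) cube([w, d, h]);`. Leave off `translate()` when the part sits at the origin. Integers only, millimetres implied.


translate([0, 0, 715]) cube([1082, 773, 28]);
translate([60, 60, 0]) cube([42, 42, 715]);
translate([980, 60, 0]) cube([42, 42, 715]);
translate([60, 671, 0]) cube([42, 42, 715]);
translate([980, 671, 0]) cube([42, 42, 715]);
translate([102, 60, 644]) cube([878, 42, 71]);
translate([102, 671, 644]) cube([878, 42, 71]);
translate([60, 102, 644]) cube([42, 569, 71]);
translate([980, 102, 644]) cube([42, 569, 71]);


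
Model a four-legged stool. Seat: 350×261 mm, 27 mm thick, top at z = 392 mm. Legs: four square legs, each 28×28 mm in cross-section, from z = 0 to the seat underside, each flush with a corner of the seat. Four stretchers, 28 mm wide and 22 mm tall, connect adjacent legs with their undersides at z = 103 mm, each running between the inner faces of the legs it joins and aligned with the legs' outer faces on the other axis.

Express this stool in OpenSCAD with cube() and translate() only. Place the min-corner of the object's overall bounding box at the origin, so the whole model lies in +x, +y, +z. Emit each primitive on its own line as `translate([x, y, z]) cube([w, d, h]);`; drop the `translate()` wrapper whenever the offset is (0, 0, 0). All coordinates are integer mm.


translate([0, 0, 365]) cube([350, 261, 27]);
cube([28, 28, 365]);
translate([322, 0, 0]) cube([28, 28, 365]);
translate([0, 233, 0]) cube([28, 28, 365]);
translate([322, 233, 0]) cube([28, 28, 365]);
translate([28, 0, 103]) cube([294, 28, 22]);
translate([28, 233, 103]) cube([294, 28, 22]);
translate([0, 28, 103]) cube([28, 205, 22]);
translate([322, 28, 103]) cube([28, 205, 22]);


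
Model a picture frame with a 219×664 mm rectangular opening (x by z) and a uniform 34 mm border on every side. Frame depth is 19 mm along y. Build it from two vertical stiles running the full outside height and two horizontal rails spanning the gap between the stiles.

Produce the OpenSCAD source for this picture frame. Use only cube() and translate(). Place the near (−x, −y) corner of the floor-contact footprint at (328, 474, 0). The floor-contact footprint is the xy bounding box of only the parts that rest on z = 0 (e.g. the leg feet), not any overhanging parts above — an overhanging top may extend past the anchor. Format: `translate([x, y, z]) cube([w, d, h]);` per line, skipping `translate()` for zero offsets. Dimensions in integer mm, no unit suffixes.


translate([328, 474, 0]) cube([34, 19, 732]);
translate([581, 474, 0]) cube([34, 19, 732]);
translate([362, 474, 0]) cube([219, 19, 34]);
translate([362, 474, 698]) cube([219, 19, 34]);


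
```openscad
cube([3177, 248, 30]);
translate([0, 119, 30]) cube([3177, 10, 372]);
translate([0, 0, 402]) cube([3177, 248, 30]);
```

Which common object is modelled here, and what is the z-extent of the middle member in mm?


An I-beam. The web height is 372 mm.

Two wide flanges with a thin centred web — an I-beam. Overall 432 mm minus two 30 mm flanges gives a web of 432 − 2·30 = 372 mm.


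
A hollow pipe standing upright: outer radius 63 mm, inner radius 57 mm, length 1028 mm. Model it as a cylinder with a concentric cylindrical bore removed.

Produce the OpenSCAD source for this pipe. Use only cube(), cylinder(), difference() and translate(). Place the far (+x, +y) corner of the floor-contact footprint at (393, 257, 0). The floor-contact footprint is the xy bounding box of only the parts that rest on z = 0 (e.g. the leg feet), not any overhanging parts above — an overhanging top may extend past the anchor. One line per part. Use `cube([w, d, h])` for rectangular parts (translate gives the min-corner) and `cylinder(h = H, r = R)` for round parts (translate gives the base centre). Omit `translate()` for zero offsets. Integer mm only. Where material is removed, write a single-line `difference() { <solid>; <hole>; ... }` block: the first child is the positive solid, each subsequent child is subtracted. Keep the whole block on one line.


difference() { translate([330, 194, 0]) cylinder(h = 1028, r = 63); translate([330, 194, 0]) cylinder(h = 1028, r = 57); }


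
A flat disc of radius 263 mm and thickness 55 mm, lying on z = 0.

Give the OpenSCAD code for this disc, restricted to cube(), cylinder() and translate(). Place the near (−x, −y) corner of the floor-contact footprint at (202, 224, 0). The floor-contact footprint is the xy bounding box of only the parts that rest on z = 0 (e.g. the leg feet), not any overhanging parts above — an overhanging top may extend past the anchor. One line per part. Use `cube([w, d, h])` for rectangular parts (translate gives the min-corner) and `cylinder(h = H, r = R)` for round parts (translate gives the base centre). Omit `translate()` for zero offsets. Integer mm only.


translate([465, 487, 0]) cylinder(h = 55, r = 263);


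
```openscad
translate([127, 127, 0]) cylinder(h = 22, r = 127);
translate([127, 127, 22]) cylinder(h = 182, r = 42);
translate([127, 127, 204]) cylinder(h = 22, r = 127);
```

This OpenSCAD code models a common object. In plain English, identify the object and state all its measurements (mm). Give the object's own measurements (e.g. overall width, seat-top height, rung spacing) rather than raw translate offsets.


A spool: two coaxial disc flanges of radius 127 mm and thickness 22 mm, joined by a core cylinder of radius 42 mm and height 182 mm. The lower flange rests on z = 0 and the three cylinders share a vertical axis.


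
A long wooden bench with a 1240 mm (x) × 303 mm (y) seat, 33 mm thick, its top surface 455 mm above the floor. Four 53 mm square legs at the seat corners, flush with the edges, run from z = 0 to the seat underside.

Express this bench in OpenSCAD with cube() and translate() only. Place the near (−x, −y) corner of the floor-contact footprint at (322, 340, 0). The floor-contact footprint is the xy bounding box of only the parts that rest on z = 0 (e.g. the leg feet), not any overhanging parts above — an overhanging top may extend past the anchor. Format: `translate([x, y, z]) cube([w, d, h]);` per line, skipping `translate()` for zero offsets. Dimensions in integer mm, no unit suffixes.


// leg_h = 455 − 33 = 422
translate([322, 340, 422]) cube([1240, 303, 33]);
translate([322, 340, 0]) cube([53, 53, 422]);
translate([322, 590, 0]) cube([53, 53, 422]);
translate([1509, 340, 0]) cube([53, 53, 422]);
translate([1509, 590, 0]) cube([53, 53, 422]);


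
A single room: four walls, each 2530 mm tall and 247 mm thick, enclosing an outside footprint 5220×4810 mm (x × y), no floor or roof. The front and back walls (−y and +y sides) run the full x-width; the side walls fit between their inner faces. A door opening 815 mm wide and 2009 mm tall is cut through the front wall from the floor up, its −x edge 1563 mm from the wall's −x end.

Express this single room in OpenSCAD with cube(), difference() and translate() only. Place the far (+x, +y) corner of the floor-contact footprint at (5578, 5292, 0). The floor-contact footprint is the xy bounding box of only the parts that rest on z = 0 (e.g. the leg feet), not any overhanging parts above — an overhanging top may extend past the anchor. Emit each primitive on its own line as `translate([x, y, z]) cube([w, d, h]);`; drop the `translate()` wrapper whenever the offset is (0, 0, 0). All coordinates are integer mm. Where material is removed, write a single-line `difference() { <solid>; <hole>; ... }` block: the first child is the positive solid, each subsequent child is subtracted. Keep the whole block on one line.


difference() { translate([358, 482, 0]) cube([5220, 247, 2530]); translate([1921, 482, 0]) cube([815, 247, 2009]); }
translate([358, 5045, 0]) cube([5220, 247, 2530]);
translate([358, 729, 0]) cube([247, 4316, 2530]);
translate([5331, 729, 0]) cube([247, 4316, 2530]);


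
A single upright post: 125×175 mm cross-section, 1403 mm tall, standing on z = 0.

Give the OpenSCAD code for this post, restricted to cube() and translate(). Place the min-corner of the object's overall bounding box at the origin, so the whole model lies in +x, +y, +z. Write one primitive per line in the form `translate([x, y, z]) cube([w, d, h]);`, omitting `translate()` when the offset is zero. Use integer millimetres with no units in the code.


cube([125, 175, 1403]);


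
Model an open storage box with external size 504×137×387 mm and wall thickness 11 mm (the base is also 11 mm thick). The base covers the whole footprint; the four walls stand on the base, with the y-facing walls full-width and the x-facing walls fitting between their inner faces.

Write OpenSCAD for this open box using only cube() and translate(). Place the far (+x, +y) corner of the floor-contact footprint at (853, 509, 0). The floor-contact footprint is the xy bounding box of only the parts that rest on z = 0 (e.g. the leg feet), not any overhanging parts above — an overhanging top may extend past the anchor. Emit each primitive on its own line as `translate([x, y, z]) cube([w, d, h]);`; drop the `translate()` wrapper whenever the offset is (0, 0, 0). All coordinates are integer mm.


translate([349, 372, 0]) cube([504, 137, 11]);
translate([349, 372, 11]) cube([504, 11, 376]);
translate([349, 498, 11]) cube([504, 11, 376]);
translate([349, 383, 11]) cube([11, 115, 376]);
translate([842, 383, 11]) cube([11, 115, 376]);


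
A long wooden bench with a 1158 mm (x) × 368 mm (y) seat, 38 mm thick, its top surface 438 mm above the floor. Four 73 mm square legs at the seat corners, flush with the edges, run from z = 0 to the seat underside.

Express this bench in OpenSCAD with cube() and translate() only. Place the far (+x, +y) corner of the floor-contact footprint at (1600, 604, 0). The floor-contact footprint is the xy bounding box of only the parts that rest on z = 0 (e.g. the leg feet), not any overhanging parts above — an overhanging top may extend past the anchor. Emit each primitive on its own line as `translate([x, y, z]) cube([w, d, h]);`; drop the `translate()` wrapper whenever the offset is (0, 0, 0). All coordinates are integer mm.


translate([442, 236, 400]) cube([1158, 368, 38]);
translate([442, 236, 0]) cube([73, 73, 400]);
translate([442, 531, 0]) cube([73, 73, 400]);
translate([1527, 236, 0]) cube([73, 73, 400]);
translate([1527, 531, 0]) cube([73, 73, 400]);


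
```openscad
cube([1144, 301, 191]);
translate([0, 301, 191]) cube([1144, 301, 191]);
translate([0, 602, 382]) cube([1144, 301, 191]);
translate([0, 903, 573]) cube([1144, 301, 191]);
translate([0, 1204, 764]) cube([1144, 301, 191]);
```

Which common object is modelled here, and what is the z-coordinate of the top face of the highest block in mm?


A staircase. The total rise is 955 mm.

5 identical blocks, each offset up and back from the previous — a staircase. Each step is 191 mm tall and there are 5 of them, so the total rise is 5 × 191 = 955 mm.


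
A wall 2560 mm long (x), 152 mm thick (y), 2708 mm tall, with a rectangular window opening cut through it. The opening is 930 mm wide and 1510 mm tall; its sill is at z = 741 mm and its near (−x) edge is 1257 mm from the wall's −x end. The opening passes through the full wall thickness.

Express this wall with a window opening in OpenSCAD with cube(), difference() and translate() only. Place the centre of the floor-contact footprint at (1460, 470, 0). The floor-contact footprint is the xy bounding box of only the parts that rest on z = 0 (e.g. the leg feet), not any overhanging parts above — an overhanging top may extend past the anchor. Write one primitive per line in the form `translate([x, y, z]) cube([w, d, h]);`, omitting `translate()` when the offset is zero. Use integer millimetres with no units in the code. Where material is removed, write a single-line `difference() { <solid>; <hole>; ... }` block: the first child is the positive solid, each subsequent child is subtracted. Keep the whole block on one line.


difference() { translate([180, 394, 0]) cube([2560, 152, 2708]); translate([1437, 394, 741]) cube([930, 152, 1510]); }


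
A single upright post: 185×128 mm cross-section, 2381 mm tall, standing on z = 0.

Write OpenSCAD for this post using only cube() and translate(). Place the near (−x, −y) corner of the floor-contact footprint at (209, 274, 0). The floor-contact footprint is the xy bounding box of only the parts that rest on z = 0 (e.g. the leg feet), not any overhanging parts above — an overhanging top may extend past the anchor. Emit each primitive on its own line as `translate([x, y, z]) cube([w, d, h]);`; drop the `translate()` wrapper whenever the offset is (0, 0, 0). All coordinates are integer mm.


translate([209, 274, 0]) cube([185, 128, 2381]);


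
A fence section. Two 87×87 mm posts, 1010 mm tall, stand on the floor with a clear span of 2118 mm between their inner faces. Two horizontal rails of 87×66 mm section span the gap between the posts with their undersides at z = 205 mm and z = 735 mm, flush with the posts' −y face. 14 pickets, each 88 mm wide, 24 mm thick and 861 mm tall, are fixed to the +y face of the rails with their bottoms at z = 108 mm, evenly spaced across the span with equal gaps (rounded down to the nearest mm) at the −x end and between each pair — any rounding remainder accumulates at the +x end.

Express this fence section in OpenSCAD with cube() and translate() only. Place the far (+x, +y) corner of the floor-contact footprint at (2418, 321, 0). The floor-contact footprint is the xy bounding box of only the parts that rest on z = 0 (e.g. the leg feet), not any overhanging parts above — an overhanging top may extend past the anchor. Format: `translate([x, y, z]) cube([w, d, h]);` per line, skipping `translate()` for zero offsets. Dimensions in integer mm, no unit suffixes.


translate([126, 234, 0]) cube([87, 87, 1010]);
translate([2331, 234, 0]) cube([87, 87, 1010]);
translate([213, 234, 205]) cube([2118, 87, 66]);
translate([213, 234, 735]) cube([2118, 87, 66]);
translate([272, 321, 108]) cube([88, 24, 861]);
translate([419, 321, 108]) cube([88, 24, 861]);
translate([566, 321, 108]) cube([88, 24, 861]);
translate([713, 321, 108]) cube([88, 24, 861]);
translate([860, 321, 108]) cube([88, 24, 861]);
translate([1007, 321, 108]) cube([88, 24, 861]);
translate([1154, 321, 108]) cube([88, 24, 861]);
translate([1301, 321, 108]) cube([88, 24, 861]);
translate([1448, 321, 108]) cube([88, 24, 861]);
translate([1595, 321, 108]) cube([88, 24, 861]);
translate([1742, 321, 108]) cube([88, 24, 861]);
translate([1889, 321, 108]) cube([88, 24, 861]);
translate([2036, 321, 108]) cube([88, 24, 861]);
translate([2183, 321, 108]) cube([88, 24, 861]);


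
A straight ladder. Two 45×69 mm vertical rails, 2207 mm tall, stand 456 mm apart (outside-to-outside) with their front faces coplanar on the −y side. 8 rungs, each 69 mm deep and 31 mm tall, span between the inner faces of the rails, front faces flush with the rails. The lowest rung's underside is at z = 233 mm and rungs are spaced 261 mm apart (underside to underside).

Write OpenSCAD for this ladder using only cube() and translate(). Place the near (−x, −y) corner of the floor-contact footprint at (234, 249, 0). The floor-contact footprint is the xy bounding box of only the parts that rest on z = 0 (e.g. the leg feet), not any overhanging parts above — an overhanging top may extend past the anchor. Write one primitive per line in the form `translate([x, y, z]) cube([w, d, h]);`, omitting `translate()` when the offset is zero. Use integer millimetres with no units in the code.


// rung span = 456 - 2*45 = 366
// rung[k] z = 233 + k*261
translate([234, 249, 0]) cube([45, 69, 2207]);
translate([645, 249, 0]) cube([45, 69, 2207]);
translate([279, 249, 233]) cube([366, 69, 31]);
translate([279, 249, 494]) cube([366, 69, 31]);
translate([279, 249, 755]) cube([366, 69, 31]);
translate([279, 249, 1016]) cube([366, 69, 31]);
translate([279, 249, 1277]) cube([366, 69, 31]);
translate([279, 249, 1538]) cube([366, 69, 31]);
translate([279, 249, 1799]) cube([366, 69, 31]);
translate([279, 249, 2060]) cube([366, 69, 31]);


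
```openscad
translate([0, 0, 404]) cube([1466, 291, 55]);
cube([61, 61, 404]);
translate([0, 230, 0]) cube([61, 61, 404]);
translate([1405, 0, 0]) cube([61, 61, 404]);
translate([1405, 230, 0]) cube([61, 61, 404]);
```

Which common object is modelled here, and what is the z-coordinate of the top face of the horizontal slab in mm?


A bench. The seat-top height is 459 mm.

A long slab on four corner posts — a bench. The slab sits at z = 404 with thickness 55, so the top is 404 + 55 = 459 mm.


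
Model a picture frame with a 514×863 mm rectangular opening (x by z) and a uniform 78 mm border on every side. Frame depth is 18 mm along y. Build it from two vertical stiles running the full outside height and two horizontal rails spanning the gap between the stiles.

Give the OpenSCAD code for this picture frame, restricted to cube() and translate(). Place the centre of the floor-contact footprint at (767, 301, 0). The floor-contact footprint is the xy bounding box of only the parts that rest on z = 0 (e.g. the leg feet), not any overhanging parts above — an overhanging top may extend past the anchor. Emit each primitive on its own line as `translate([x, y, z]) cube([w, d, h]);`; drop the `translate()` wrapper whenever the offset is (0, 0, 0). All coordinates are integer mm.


translate([432, 292, 0]) cube([78, 18, 1019]);
translate([1024, 292, 0]) cube([78, 18, 1019]);
translate([510, 292, 0]) cube([514, 18, 78]);
translate([510, 292, 941]) cube([514, 18, 78]);


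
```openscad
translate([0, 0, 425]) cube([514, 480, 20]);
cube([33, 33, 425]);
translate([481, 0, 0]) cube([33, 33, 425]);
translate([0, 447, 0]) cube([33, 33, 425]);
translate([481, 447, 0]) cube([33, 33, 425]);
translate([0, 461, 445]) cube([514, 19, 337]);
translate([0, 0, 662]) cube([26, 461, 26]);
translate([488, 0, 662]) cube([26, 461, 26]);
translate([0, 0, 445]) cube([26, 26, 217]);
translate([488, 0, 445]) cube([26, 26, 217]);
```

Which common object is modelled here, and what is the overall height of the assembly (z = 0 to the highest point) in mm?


A chair. The overall height is 782 mm.

A slab on four corner posts with a tall panel at the back — a chair. The seat slab sits at z = 425 with thickness 20, and the 337 mm backrest starts at the seat top, so the overall height is 425 + 20 + 337 = 782 mm.


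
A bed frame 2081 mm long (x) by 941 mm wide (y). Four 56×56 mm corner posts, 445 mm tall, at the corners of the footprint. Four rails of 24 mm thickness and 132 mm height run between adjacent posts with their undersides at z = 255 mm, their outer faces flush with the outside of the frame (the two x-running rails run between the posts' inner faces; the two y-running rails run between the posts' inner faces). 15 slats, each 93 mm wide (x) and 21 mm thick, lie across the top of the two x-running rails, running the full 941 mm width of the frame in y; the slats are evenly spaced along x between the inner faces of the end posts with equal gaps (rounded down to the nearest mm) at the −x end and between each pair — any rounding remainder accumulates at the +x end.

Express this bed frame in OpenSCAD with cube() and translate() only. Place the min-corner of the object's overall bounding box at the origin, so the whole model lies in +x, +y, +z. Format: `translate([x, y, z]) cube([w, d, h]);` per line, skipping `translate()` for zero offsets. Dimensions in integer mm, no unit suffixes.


cube([56, 56, 445]);
translate([0, 885, 0]) cube([56, 56, 445]);
translate([2025, 0, 0]) cube([56, 56, 445]);
translate([2025, 885, 0]) cube([56, 56, 445]);
translate([56, 0, 255]) cube([1969, 24, 132]);
translate([56, 917, 255]) cube([1969, 24, 132]);
translate([0, 56, 255]) cube([24, 829, 132]);
translate([2057, 56, 255]) cube([24, 829, 132]);
translate([91, 0, 387]) cube([93, 941, 21]);
translate([219, 0, 387]) cube([93, 941, 21]);
translate([347, 0, 387]) cube([93, 941, 21]);
translate([475, 0, 387]) cube([93, 941, 21]);
translate([603, 0, 387]) cube([93, 941, 21]);
translate([731, 0, 387]) cube([93, 941, 21]);
translate([859, 0, 387]) cube([93, 941, 21]);
translate([987, 0, 387]) cube([93, 941, 21]);
translate([1115, 0, 387]) cube([93, 941, 21]);
translate([1243, 0, 387]) cube([93, 941, 21]);
translate([1371, 0, 387]) cube([93, 941, 21]);
translate([1499, 0, 387]) cube([93, 941, 21]);
translate([1627, 0, 387]) cube([93, 941, 21]);
translate([1755, 0, 387]) cube([93, 941, 21]);
translate([1883, 0, 387]) cube([93, 941, 21]);


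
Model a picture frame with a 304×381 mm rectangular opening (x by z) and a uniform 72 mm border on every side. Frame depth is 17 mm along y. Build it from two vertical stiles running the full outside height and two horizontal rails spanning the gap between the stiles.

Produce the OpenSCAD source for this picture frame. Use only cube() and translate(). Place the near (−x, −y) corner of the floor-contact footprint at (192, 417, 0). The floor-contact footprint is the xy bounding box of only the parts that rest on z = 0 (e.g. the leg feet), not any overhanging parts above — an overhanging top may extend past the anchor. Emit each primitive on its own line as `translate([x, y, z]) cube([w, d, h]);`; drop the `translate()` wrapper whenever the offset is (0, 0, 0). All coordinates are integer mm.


translate([192, 417, 0]) cube([72, 17, 525]);
translate([568, 417, 0]) cube([72, 17, 525]);
translate([264, 417, 0]) cube([304, 17, 72]);
translate([264, 417, 453]) cube([304, 17, 72]);


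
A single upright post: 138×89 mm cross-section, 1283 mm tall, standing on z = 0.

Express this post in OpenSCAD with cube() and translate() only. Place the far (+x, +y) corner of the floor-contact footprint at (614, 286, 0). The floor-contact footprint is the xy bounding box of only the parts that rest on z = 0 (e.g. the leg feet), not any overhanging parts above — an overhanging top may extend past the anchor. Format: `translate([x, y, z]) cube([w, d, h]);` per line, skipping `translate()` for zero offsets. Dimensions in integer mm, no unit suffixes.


translate([476, 197, 0]) cube([138, 89, 1283]);


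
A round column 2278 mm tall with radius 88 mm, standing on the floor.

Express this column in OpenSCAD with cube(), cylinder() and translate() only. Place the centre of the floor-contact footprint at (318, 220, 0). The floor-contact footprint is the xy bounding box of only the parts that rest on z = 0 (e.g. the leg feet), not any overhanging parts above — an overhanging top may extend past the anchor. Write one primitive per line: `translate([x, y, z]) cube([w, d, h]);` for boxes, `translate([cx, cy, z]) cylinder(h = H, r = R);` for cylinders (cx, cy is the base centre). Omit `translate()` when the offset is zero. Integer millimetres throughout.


translate([318, 220, 0]) cylinder(h = 2278, r = 88);
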